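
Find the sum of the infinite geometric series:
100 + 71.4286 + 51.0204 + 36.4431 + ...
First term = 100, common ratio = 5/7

For |r| < 1, S = a / (1 - r)
S = 100 / (1 - (5/7))
S = 100 / (2/7)
S = 350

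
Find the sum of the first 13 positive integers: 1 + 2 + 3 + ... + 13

Formula: ∑k = n(n+1)/2
= 13×14/2
= 182/2
= 91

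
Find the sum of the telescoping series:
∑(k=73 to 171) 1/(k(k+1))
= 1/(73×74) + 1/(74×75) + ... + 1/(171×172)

Partial fractions: 1/(k(k+1)) = 1/k - 1/(k+1)
The series telescopes:
= (1/73 - 1/74) + (1/74 - 1/75) + ... + (1/171 - 1/172)
= 1/73 - 1/172
= 99/12556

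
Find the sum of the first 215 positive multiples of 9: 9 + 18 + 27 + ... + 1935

Factor out 9: = 9(1 + 2 + ... + 215) = 9 × n(n+1)/2
= 9 × 215×216/2
= 9 × 23220
= 208980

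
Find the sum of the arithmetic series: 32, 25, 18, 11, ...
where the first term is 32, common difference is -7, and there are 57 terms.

Sₙ = n/2 × (first + last)
Last term = a + (n-1)d = 32 + (57-1)×(-7) = -360
S_57 = 57/2 × (32 + (-360))
S_57 = 57/2 × (-328) = -9348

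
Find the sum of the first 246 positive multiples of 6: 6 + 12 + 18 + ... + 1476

Factor out 6: = 6(1 + 2 + ... + 246) = 6 × n(n+1)/2
= 6 × 246×247/2
= 6 × 30381
= 182286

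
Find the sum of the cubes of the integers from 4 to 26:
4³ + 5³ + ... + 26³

Use ∑_{k=1}^{n} k³ = [n(n+1)/2]², then subtract the first 3 terms.
∑_{k=1}^{26} k³ = [26×27/2]² = 351² = 123201
∑_{k=1}^{3} k³ = [3×4/2]² = 6² = 36
∑_{k=4}^{26} k³ = 123201 - 36 = 123165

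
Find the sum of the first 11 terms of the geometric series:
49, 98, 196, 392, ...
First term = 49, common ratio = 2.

Sₙ = a(1 - rⁿ) / (1 - r)
S_11 = 49(1 - 2^11) / (1 - 2)
S_11 = 49(1 - 2048) / (-1)
S_11 = 100303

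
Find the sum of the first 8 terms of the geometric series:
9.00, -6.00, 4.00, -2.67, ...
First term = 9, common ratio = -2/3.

Sₙ = a(1 - rⁿ) / (1 - r)
S_8 = 9(1 - (-2/3)^8) / (1 - (-2/3))
S_8 = 9(1 - (256/6561)) / (5/3)
S_8 = 1261/243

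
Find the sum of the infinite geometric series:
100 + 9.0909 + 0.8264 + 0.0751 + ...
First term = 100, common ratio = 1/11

For |r| < 1, S = a / (1 - r)
S = 100 / (1 - (1/11))
S = 100 / (10/11)
S = 110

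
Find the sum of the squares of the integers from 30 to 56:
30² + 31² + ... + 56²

Use ∑_{k=1}^{n} k² = n(n+1)(2n+1)/6, then subtract the first 29 terms.
∑_{k=1}^{56} k² = 56×57×113/6 = 60116
∑_{k=1}^{29} k² = 29×30×59/6 = 8555
∑_{k=30}^{56} k² = 60116 - 8555 = 51561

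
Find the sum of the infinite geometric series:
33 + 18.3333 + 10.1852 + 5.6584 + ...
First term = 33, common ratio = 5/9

For |r| < 1, S = a / (1 - r)
S = 33 / (1 - (5/9))
S = 33 / (4/9)
S = 297/4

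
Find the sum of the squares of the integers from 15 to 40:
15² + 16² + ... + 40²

Use ∑_{k=1}^{n} k² = n(n+1)(2n+1)/6, then subtract the first 14 terms.
∑_{k=1}^{40} k² = 40×41×81/6 = 22140
∑_{k=1}^{14} k² = 14×15×29/6 = 1015
∑_{k=15}^{40} k² = 22140 - 1015 = 21125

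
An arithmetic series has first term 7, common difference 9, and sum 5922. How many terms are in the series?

Using S = n/2 × [2a + (n-1)d]
5922 = n/2 × [2(7) + (n-1)(9)]
5922 = n/2 × [14 + 9n - 9]
11844 = n × [5 + 9n]
9n² + (5)n - 11844 = 0
Discriminant: Δ = (5)² - 4(9)(-11844) = 25 + 426384 = 426409
√Δ = 653
n = [-(5) + √Δ] / (2·9) = (-5 + 653) / 18 = 648 / 18 = 36
(The negative root is discarded since n must be a positive integer.)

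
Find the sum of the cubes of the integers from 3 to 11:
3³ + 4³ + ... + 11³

Use ∑_{k=1}^{n} k³ = [n(n+1)/2]², then subtract the first 2 terms.
∑_{k=1}^{11} k³ = [11×12/2]² = 66² = 4356
∑_{k=1}^{2} k³ = [2×3/2]² = 3² = 9
∑_{k=3}^{11} k³ = 4356 - 9 = 4347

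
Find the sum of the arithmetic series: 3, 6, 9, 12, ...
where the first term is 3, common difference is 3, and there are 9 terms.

Sₙ = n/2 × (first + last)
Last term = a + (n-1)d = 3 + (9-1)×3 = 27
S_9 = 9/2 × (3 + 27)
S_9 = 9/2 × 30 = 135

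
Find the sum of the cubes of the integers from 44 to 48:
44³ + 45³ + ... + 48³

Use ∑_{k=1}^{n} k³ = [n(n+1)/2]², then subtract the first 43 terms.
∑_{k=1}^{48} k³ = [48×49/2]² = 1176² = 1382976
∑_{k=1}^{43} k³ = [43×44/2]² = 946² = 894916
∑_{k=44}^{48} k³ = 1382976 - 894916 = 488060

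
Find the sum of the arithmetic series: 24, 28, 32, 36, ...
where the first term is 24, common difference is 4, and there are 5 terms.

Sₙ = n/2 × (first + last)
Last term = a + (n-1)d = 24 + (5-1)×4 = 40
S_5 = 5/2 × (24 + 40)
S_5 = 5/2 × 64 = 160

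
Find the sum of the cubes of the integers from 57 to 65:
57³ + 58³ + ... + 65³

Use ∑_{k=1}^{n} k³ = [n(n+1)/2]², then subtract the first 56 terms.
∑_{k=1}^{65} k³ = [65×66/2]² = 2145² = 4601025
∑_{k=1}^{56} k³ = [56×57/2]² = 1596² = 2547216
∑_{k=57}^{65} k³ = 4601025 - 2547216 = 2053809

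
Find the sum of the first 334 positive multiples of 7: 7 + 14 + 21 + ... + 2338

Factor out 7: = 7(1 + 2 + ... + 334) = 7 × n(n+1)/2
= 7 × 334×335/2
= 7 × 55945
= 391615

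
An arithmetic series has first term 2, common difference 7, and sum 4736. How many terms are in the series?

Using S = n/2 × [2a + (n-1)d]
4736 = n/2 × [2(2) + (n-1)(7)]
4736 = n/2 × [4 + 7n - 7]
9472 = n × [-3 + 7n]
7n² + (-3)n - 9472 = 0
Discriminant: Δ = (-3)² - 4(7)(-9472) = 9 + 265216 = 265225
√Δ = 515
n = [-(-3) + √Δ] / (2·7) = (3 + 515) / 14 = 518 / 14 = 37
(The negative root is discarded since n must be a positive integer.)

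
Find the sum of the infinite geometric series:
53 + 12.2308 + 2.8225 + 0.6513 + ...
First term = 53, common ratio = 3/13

For |r| < 1, S = a / (1 - r)
S = 53 / (1 - (3/13))
S = 53 / (10/13)
S = 689/10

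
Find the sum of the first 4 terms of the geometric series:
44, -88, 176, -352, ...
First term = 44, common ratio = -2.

Sₙ = a(1 - rⁿ) / (1 - r)
S_4 = 44(1 - (-2)^4) / (1 - (-2))
S_4 = 44(1 - 16) / (3)
S_4 = -220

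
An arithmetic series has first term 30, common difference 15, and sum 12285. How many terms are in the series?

Using S = n/2 × [2a + (n-1)d]
12285 = n/2 × [2(30) + (n-1)(15)]
12285 = n/2 × [60 + 15n - 15]
24570 = n × [45 + 15n]
15n² + (45)n - 24570 = 0
Discriminant: Δ = (45)² - 4(15)(-24570) = 2025 + 1474200 = 1476225
√Δ = 1215
n = [-(45) + √Δ] / (2·15) = (-45 + 1215) / 30 = 1170 / 30 = 39
(The negative root is discarded since n must be a positive integer.)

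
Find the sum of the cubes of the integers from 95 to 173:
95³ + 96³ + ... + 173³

Use ∑_{k=1}^{n} k³ = [n(n+1)/2]², then subtract the first 94 terms.
∑_{k=1}^{173} k³ = [173×174/2]² = 15051² = 226532601
∑_{k=1}^{94} k³ = [94×95/2]² = 4465² = 19936225
∑_{k=95}^{173} k³ = 226532601 - 19936225 = 206596376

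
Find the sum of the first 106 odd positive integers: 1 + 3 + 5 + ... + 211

Sum of first n odd numbers = n²
= 106²
= 11236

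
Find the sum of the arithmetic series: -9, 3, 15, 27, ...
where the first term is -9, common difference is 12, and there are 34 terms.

Sₙ = n/2 × (first + last)
Last term = a + (n-1)d = -9 + (34-1)×12 = 387
S_34 = 34/2 × (-9 + 387)
S_34 = 34/2 × 378 = 6426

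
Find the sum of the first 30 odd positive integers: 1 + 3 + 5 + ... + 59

Sum of first n odd numbers = n²
= 30²
= 900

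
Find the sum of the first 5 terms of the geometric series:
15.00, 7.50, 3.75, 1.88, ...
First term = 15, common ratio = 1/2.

Sₙ = a(1 - rⁿ) / (1 - r)
S_5 = 15(1 - (1/2)^5) / (1 - (1/2))
S_5 = 15(1 - (1/32)) / (1/2)
S_5 = 465/16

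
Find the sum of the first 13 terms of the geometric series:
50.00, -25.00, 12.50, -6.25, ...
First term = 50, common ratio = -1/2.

Sₙ = a(1 - rⁿ) / (1 - r)
S_13 = 50(1 - (-1/2)^13) / (1 - (-1/2))
S_13 = 50(1 - (-1/8192)) / (3/2)
S_13 = 68275/2048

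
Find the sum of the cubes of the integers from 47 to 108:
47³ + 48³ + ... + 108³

Use ∑_{k=1}^{n} k³ = [n(n+1)/2]², then subtract the first 46 terms.
∑_{k=1}^{108} k³ = [108×109/2]² = 5886² = 34644996
∑_{k=1}^{46} k³ = [46×47/2]² = 1081² = 1168561
∑_{k=47}^{108} k³ = 34644996 - 1168561 = 33476435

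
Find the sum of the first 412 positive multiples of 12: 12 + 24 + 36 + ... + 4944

Factor out 12: = 12(1 + 2 + ... + 412) = 12 × n(n+1)/2
= 12 × 412×413/2
= 12 × 85078
= 1020936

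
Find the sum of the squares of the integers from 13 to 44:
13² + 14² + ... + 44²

Use ∑_{k=1}^{n} k² = n(n+1)(2n+1)/6, then subtract the first 12 terms.
∑_{k=1}^{44} k² = 44×45×89/6 = 29370
∑_{k=1}^{12} k² = 12×13×25/6 = 650
∑_{k=13}^{44} k² = 29370 - 650 = 28720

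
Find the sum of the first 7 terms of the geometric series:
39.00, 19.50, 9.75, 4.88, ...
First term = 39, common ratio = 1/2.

Sₙ = a(1 - rⁿ) / (1 - r)
S_7 = 39(1 - (1/2)^7) / (1 - (1/2))
S_7 = 39(1 - (1/128)) / (1/2)
S_7 = 4953/64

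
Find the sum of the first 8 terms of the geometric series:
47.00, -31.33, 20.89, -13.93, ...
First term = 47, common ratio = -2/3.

Sₙ = a(1 - rⁿ) / (1 - r)
S_8 = 47(1 - (-2/3)^8) / (1 - (-2/3))
S_8 = 47(1 - (256/6561)) / (5/3)
S_8 = 59267/2187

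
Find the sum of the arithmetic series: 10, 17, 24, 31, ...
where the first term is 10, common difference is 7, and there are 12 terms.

Sₙ = n/2 × (first + last)
Last term = a + (n-1)d = 10 + (12-1)×7 = 87
S_12 = 12/2 × (10 + 87)
S_12 = 12/2 × 97 = 582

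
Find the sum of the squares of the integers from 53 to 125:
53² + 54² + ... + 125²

Use ∑_{k=1}^{n} k² = n(n+1)(2n+1)/6, then subtract the first 52 terms.
∑_{k=1}^{125} k² = 125×126×251/6 = 658875
∑_{k=1}^{52} k² = 52×53×105/6 = 48230
∑_{k=53}^{125} k² = 658875 - 48230 = 610645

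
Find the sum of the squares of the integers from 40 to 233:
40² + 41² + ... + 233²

Use ∑_{k=1}^{n} k² = n(n+1)(2n+1)/6, then subtract the first 39 terms.
∑_{k=1}^{233} k² = 233×234×467/6 = 4243629
∑_{k=1}^{39} k² = 39×40×79/6 = 20540
∑_{k=40}^{233} k² = 4243629 - 20540 = 4223089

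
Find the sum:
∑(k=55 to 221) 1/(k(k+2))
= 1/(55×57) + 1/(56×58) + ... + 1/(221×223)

Partial fractions: 1/(k(k+2)) = (1/2)[1/k - 1/(k+2)]
Telescoping leaves the first two and last two terms:
= (1/2)[1/55 + 1/56 - 1/222 - 1/223]
= 2062283/152478480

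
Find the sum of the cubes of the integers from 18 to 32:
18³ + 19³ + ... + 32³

Use ∑_{k=1}^{n} k³ = [n(n+1)/2]², then subtract the first 17 terms.
∑_{k=1}^{32} k³ = [32×33/2]² = 528² = 278784
∑_{k=1}^{17} k³ = [17×18/2]² = 153² = 23409
∑_{k=18}^{32} k³ = 278784 - 23409 = 255375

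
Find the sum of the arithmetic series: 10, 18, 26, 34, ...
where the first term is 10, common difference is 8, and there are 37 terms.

Sₙ = n/2 × (first + last)
Last term = a + (n-1)d = 10 + (37-1)×8 = 298
S_37 = 37/2 × (10 + 298)
S_37 = 37/2 × 308 = 5698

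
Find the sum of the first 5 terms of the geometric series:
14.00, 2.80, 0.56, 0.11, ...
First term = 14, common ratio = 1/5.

Sₙ = a(1 - rⁿ) / (1 - r)
S_5 = 14(1 - (1/5)^5) / (1 - (1/5))
S_5 = 14(1 - (1/3125)) / (4/5)
S_5 = 10934/625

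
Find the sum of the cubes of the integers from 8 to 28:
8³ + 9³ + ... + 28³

Use ∑_{k=1}^{n} k³ = [n(n+1)/2]², then subtract the first 7 terms.
∑_{k=1}^{28} k³ = [28×29/2]² = 406² = 164836
∑_{k=1}^{7} k³ = [7×8/2]² = 28² = 784
∑_{k=8}^{28} k³ = 164836 - 784 = 164052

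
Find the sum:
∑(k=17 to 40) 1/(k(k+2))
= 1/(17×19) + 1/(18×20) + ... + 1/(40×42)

Partial fractions: 1/(k(k+2)) = (1/2)[1/k - 1/(k+2)]
Telescoping leaves the first two and last two terms:
= (1/2)[1/17 + 1/18 - 1/41 - 1/42]
= 1453/43911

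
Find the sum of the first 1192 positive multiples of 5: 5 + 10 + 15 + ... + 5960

Factor out 5: = 5(1 + 2 + ... + 1192) = 5 × n(n+1)/2
= 5 × 1192×1193/2
= 5 × 711028
= 3555140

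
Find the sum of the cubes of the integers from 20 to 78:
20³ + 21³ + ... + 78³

Use ∑_{k=1}^{n} k³ = [n(n+1)/2]², then subtract the first 19 terms.
∑_{k=1}^{78} k³ = [78×79/2]² = 3081² = 9492561
∑_{k=1}^{19} k³ = [19×20/2]² = 190² = 36100
∑_{k=20}^{78} k³ = 9492561 - 36100 = 9456461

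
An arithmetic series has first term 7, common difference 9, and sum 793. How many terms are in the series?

Using S = n/2 × [2a + (n-1)d]
793 = n/2 × [2(7) + (n-1)(9)]
793 = n/2 × [14 + 9n - 9]
1586 = n × [5 + 9n]
9n² + (5)n - 1586 = 0
Discriminant: Δ = (5)² - 4(9)(-1586) = 25 + 57096 = 57121
√Δ = 239
n = [-(5) + √Δ] / (2·9) = (-5 + 239) / 18 = 234 / 18 = 13
(The negative root is discarded since n must be a positive integer.)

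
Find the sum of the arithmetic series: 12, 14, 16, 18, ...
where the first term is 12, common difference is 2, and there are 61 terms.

Sₙ = n/2 × (first + last)
Last term = a + (n-1)d = 12 + (61-1)×2 = 132
S_61 = 61/2 × (12 + 132)
S_61 = 61/2 × 144 = 4392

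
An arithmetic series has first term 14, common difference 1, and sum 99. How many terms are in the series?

Using S = n/2 × [2a + (n-1)d]
99 = n/2 × [2(14) + (n-1)(1)]
99 = n/2 × [28 + 1n - 1]
198 = n × [27 + 1n]
1n² + (27)n - 198 = 0
Discriminant: Δ = (27)² - 4(1)(-198) = 729 + 792 = 1521
√Δ = 39
n = [-(27) + √Δ] / (2·1) = (-27 + 39) / 2 = 12 / 2 = 6
(The negative root is discarded since n must be a positive integer.)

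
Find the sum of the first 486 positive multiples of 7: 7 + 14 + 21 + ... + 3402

Factor out 7: = 7(1 + 2 + ... + 486) = 7 × n(n+1)/2
= 7 × 486×487/2
= 7 × 118341
= 828387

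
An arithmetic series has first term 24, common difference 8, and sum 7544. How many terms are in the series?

Using S = n/2 × [2a + (n-1)d]
7544 = n/2 × [2(24) + (n-1)(8)]
7544 = n/2 × [48 + 8n - 8]
15088 = n × [40 + 8n]
8n² + (40)n - 15088 = 0
Discriminant: Δ = (40)² - 4(8)(-15088) = 1600 + 482816 = 484416
√Δ = 696
n = [-(40) + √Δ] / (2·8) = (-40 + 696) / 16 = 656 / 16 = 41
(The negative root is discarded since n must be a positive integer.)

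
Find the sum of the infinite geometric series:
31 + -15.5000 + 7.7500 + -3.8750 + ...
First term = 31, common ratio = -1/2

For |r| < 1, S = a / (1 - r)
S = 31 / (1 - (-1/2))
S = 31 / (3/2)
S = 62/3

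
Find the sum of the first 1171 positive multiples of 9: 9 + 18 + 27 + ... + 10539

Factor out 9: = 9(1 + 2 + ... + 1171) = 9 × n(n+1)/2
= 9 × 1171×1172/2
= 9 × 686206
= 6175854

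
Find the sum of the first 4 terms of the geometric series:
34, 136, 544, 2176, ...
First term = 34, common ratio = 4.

Sₙ = a(1 - rⁿ) / (1 - r)
S_4 = 34(1 - 4^4) / (1 - 4)
S_4 = 34(1 - 256) / (-3)
S_4 = 2890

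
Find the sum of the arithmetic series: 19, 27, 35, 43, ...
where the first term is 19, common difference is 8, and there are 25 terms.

Sₙ = n/2 × (first + last)
Last term = a + (n-1)d = 19 + (25-1)×8 = 211
S_25 = 25/2 × (19 + 211)
S_25 = 25/2 × 230 = 2875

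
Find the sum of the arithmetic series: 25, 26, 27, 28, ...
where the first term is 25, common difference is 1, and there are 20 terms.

Sₙ = n/2 × (first + last)
Last term = a + (n-1)d = 25 + (20-1)×1 = 44
S_20 = 20/2 × (25 + 44)
S_20 = 20/2 × 69 = 690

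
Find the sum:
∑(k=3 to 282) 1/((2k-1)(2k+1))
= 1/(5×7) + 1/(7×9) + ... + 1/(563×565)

Partial fractions: 1/((2k-1)(2k+1)) = (1/2)[1/(2k-1) - 1/(2k+1)]
The series telescopes:
= (1/2)[1/5 - 1/565]
= 56/565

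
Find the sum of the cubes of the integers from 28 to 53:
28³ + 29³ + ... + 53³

Use ∑_{k=1}^{n} k³ = [n(n+1)/2]², then subtract the first 27 terms.
∑_{k=1}^{53} k³ = [53×54/2]² = 1431² = 2047761
∑_{k=1}^{27} k³ = [27×28/2]² = 378² = 142884
∑_{k=28}^{53} k³ = 2047761 - 142884 = 1904877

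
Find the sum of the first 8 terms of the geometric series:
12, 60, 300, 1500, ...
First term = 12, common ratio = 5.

Sₙ = a(1 - rⁿ) / (1 - r)
S_8 = 12(1 - 5^8) / (1 - 5)
S_8 = 12(1 - 390625) / (-4)
S_8 = 1171872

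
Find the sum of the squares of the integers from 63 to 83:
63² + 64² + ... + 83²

Use ∑_{k=1}^{n} k² = n(n+1)(2n+1)/6, then subtract the first 62 terms.
∑_{k=1}^{83} k² = 83×84×167/6 = 194054
∑_{k=1}^{62} k² = 62×63×125/6 = 81375
∑_{k=63}^{83} k² = 194054 - 81375 = 112679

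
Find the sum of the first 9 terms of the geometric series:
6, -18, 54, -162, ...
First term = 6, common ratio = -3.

Sₙ = a(1 - rⁿ) / (1 - r)
S_9 = 6(1 - (-3)^9) / (1 - (-3))
S_9 = 6(1 - (-19683)) / (4)
S_9 = 29526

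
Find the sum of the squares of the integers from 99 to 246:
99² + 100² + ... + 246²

Use ∑_{k=1}^{n} k² = n(n+1)(2n+1)/6, then subtract the first 98 terms.
∑_{k=1}^{246} k² = 246×247×493/6 = 4992611
∑_{k=1}^{98} k² = 98×99×197/6 = 318549
∑_{k=99}^{246} k² = 4992611 - 318549 = 4674062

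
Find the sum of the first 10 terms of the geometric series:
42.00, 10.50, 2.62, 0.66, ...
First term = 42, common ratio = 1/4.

Sₙ = a(1 - rⁿ) / (1 - r)
S_10 = 42(1 - (1/4)^10) / (1 - (1/4))
S_10 = 42(1 - (1/1048576)) / (3/4)
S_10 = 7340025/131072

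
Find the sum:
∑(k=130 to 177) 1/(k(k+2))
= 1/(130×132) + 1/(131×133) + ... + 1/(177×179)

Partial fractions: 1/(k(k+2)) = (1/2)[1/k - 1/(k+2)]
Telescoping leaves the first two and last two terms:
= (1/2)[1/130 + 1/131 - 1/178 - 1/179]
= 279534/135652465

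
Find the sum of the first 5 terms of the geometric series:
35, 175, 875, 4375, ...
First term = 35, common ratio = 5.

Sₙ = a(1 - rⁿ) / (1 - r)
S_5 = 35(1 - 5^5) / (1 - 5)
S_5 = 35(1 - 3125) / (-4)
S_5 = 27335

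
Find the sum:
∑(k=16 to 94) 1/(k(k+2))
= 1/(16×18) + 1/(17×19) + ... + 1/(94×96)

Partial fractions: 1/(k(k+2)) = (1/2)[1/k - 1/(k+2)]
Telescoping leaves the first two and last two terms:
= (1/2)[1/16 + 1/17 - 1/95 - 1/96]
= 15563/310080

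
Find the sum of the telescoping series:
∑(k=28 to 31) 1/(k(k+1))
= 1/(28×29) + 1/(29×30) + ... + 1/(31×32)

Partial fractions: 1/(k(k+1)) = 1/k - 1/(k+1)
The series telescopes:
= (1/28 - 1/29) + (1/29 - 1/30) + ... + (1/31 - 1/32)
= 1/28 - 1/32
= 1/224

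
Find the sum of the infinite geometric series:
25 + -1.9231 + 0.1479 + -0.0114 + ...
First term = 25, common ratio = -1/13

For |r| < 1, S = a / (1 - r)
S = 25 / (1 - (-1/13))
S = 25 / (14/13)
S = 325/14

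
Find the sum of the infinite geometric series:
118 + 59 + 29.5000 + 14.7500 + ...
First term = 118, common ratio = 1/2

For |r| < 1, S = a / (1 - r)
S = 118 / (1 - (1/2))
S = 118 / (1/2)
S = 236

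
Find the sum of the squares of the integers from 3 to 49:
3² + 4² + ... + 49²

Use ∑_{k=1}^{n} k² = n(n+1)(2n+1)/6, then subtract the first 2 terms.
∑_{k=1}^{49} k² = 49×50×99/6 = 40425
∑_{k=1}^{2} k² = 2×3×5/6 = 5
∑_{k=3}^{49} k² = 40425 - 5 = 40420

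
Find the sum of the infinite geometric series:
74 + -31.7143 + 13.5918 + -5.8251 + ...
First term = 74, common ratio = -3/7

For |r| < 1, S = a / (1 - r)
S = 74 / (1 - (-3/7))
S = 74 / (10/7)
S = 259/5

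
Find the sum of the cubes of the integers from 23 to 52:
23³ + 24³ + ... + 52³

Use ∑_{k=1}^{n} k³ = [n(n+1)/2]², then subtract the first 22 terms.
∑_{k=1}^{52} k³ = [52×53/2]² = 1378² = 1898884
∑_{k=1}^{22} k³ = [22×23/2]² = 253² = 64009
∑_{k=23}^{52} k³ = 1898884 - 64009 = 1834875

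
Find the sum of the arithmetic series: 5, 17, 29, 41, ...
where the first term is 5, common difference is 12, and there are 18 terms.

Sₙ = n/2 × (first + last)
Last term = a + (n-1)d = 5 + (18-1)×12 = 209
S_18 = 18/2 × (5 + 209)
S_18 = 18/2 × 214 = 1926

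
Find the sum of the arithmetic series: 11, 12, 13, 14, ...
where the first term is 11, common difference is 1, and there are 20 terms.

Sₙ = n/2 × (first + last)
Last term = a + (n-1)d = 11 + (20-1)×1 = 30
S_20 = 20/2 × (11 + 30)
S_20 = 20/2 × 41 = 410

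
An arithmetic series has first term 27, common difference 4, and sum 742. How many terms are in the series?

Using S = n/2 × [2a + (n-1)d]
742 = n/2 × [2(27) + (n-1)(4)]
742 = n/2 × [54 + 4n - 4]
1484 = n × [50 + 4n]
4n² + (50)n - 1484 = 0
Discriminant: Δ = (50)² - 4(4)(-1484) = 2500 + 23744 = 26244
√Δ = 162
n = [-(50) + √Δ] / (2·4) = (-50 + 162) / 8 = 112 / 8 = 14
(The negative root is discarded since n must be a positive integer.)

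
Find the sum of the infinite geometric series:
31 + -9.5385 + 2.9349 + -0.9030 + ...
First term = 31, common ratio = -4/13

For |r| < 1, S = a / (1 - r)
S = 31 / (1 - (-4/13))
S = 31 / (17/13)
S = 403/17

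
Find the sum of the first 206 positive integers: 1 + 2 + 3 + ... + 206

Formula: ∑k = n(n+1)/2
= 206×207/2
= 42642/2
= 21321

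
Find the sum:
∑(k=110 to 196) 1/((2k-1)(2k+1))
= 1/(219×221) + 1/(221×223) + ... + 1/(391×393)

Partial fractions: 1/((2k-1)(2k+1)) = (1/2)[1/(2k-1) - 1/(2k+1)]
The series telescopes:
= (1/2)[1/219 - 1/393]
= 29/28689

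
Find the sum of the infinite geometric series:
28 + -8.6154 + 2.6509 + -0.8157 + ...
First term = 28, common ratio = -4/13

For |r| < 1, S = a / (1 - r)
S = 28 / (1 - (-4/13))
S = 28 / (17/13)
S = 364/17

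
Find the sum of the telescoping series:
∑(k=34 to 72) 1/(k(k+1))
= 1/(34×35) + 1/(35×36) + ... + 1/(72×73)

Partial fractions: 1/(k(k+1)) = 1/k - 1/(k+1)
The series telescopes:
= (1/34 - 1/35) + (1/35 - 1/36) + ... + (1/72 - 1/73)
= 1/34 - 1/73
= 39/2482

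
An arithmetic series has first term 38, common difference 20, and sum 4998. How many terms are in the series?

Using S = n/2 × [2a + (n-1)d]
4998 = n/2 × [2(38) + (n-1)(20)]
4998 = n/2 × [76 + 20n - 20]
9996 = n × [56 + 20n]
20n² + (56)n - 9996 = 0
Discriminant: Δ = (56)² - 4(20)(-9996) = 3136 + 799680 = 802816
√Δ = 896
n = [-(56) + √Δ] / (2·20) = (-56 + 896) / 40 = 840 / 40 = 21
(The negative root is discarded since n must be a positive integer.)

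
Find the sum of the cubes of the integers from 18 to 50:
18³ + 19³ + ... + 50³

Use ∑_{k=1}^{n} k³ = [n(n+1)/2]², then subtract the first 17 terms.
∑_{k=1}^{50} k³ = [50×51/2]² = 1275² = 1625625
∑_{k=1}^{17} k³ = [17×18/2]² = 153² = 23409
∑_{k=18}^{50} k³ = 1625625 - 23409 = 1602216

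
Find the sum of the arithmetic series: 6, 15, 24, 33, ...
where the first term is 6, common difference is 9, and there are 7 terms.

Sₙ = n/2 × (first + last)
Last term = a + (n-1)d = 6 + (7-1)×9 = 60
S_7 = 7/2 × (6 + 60)
S_7 = 7/2 × 66 = 231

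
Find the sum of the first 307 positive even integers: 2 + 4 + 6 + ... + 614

Sum of first n even numbers = n(n+1)
= 307×308
= 94556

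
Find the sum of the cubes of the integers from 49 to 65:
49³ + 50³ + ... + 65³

Use ∑_{k=1}^{n} k³ = [n(n+1)/2]², then subtract the first 48 terms.
∑_{k=1}^{65} k³ = [65×66/2]² = 2145² = 4601025
∑_{k=1}^{48} k³ = [48×49/2]² = 1176² = 1382976
∑_{k=49}^{65} k³ = 4601025 - 1382976 = 3218049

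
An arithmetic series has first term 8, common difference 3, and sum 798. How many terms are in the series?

Using S = n/2 × [2a + (n-1)d]
798 = n/2 × [2(8) + (n-1)(3)]
798 = n/2 × [16 + 3n - 3]
1596 = n × [13 + 3n]
3n² + (13)n - 1596 = 0
Discriminant: Δ = (13)² - 4(3)(-1596) = 169 + 19152 = 19321
√Δ = 139
n = [-(13) + √Δ] / (2·3) = (-13 + 139) / 6 = 126 / 6 = 21
(The negative root is discarded since n must be a positive integer.)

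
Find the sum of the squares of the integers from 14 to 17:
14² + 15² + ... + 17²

Use ∑_{k=1}^{n} k² = n(n+1)(2n+1)/6, then subtract the first 13 terms.
∑_{k=1}^{17} k² = 17×18×35/6 = 1785
∑_{k=1}^{13} k² = 13×14×27/6 = 819
∑_{k=14}^{17} k² = 1785 - 819 = 966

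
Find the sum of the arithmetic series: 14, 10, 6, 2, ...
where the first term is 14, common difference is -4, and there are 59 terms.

Sₙ = n/2 × (first + last)
Last term = a + (n-1)d = 14 + (59-1)×(-4) = -218
S_59 = 59/2 × (14 + (-218))
S_59 = 59/2 × (-204) = -6018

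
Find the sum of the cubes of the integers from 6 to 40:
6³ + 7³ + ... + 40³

Use ∑_{k=1}^{n} k³ = [n(n+1)/2]², then subtract the first 5 terms.
∑_{k=1}^{40} k³ = [40×41/2]² = 820² = 672400
∑_{k=1}^{5} k³ = [5×6/2]² = 15² = 225
∑_{k=6}^{40} k³ = 672400 - 225 = 672175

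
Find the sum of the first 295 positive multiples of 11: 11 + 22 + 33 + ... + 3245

Factor out 11: = 11(1 + 2 + ... + 295) = 11 × n(n+1)/2
= 11 × 295×296/2
= 11 × 43660
= 480260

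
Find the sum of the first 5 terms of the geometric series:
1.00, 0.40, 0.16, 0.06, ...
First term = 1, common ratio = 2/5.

Sₙ = a(1 - rⁿ) / (1 - r)
S_5 = 1(1 - (2/5)^5) / (1 - (2/5))
S_5 = 1(1 - (32/3125)) / (3/5)
S_5 = 1031/625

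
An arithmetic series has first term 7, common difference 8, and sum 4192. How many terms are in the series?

Using S = n/2 × [2a + (n-1)d]
4192 = n/2 × [2(7) + (n-1)(8)]
4192 = n/2 × [14 + 8n - 8]
8384 = n × [6 + 8n]
8n² + (6)n - 8384 = 0
Discriminant: Δ = (6)² - 4(8)(-8384) = 36 + 268288 = 268324
√Δ = 518
n = [-(6) + √Δ] / (2·8) = (-6 + 518) / 16 = 512 / 16 = 32
(The negative root is discarded since n must be a positive integer.)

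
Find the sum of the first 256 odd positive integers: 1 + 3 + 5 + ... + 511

Sum of first n odd numbers = n²
= 256²
= 65536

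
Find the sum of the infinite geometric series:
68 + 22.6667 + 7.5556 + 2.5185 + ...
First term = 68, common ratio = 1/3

For |r| < 1, S = a / (1 - r)
S = 68 / (1 - (1/3))
S = 68 / (2/3)
S = 102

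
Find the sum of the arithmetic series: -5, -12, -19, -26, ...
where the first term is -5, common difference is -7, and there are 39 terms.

Sₙ = n/2 × (first + last)
Last term = a + (n-1)d = -5 + (39-1)×(-7) = -271
S_39 = 39/2 × (-5 + (-271))
S_39 = 39/2 × (-276) = -5382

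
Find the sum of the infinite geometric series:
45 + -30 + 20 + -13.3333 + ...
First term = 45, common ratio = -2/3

For |r| < 1, S = a / (1 - r)
S = 45 / (1 - (-2/3))
S = 45 / (5/3)
S = 27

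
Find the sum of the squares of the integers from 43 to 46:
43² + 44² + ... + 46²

Use ∑_{k=1}^{n} k² = n(n+1)(2n+1)/6, then subtract the first 42 terms.
∑_{k=1}^{46} k² = 46×47×93/6 = 33511
∑_{k=1}^{42} k² = 42×43×85/6 = 25585
∑_{k=43}^{46} k² = 33511 - 25585 = 7926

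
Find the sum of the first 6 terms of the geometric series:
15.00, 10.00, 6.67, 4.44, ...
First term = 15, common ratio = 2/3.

Sₙ = a(1 - rⁿ) / (1 - r)
S_6 = 15(1 - (2/3)^6) / (1 - (2/3))
S_6 = 15(1 - (64/729)) / (1/3)
S_6 = 3325/81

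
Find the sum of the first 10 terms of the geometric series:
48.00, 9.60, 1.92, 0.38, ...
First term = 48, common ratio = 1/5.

Sₙ = a(1 - rⁿ) / (1 - r)
S_10 = 48(1 - (1/5)^10) / (1 - (1/5))
S_10 = 48(1 - (1/9765625)) / (4/5)
S_10 = 117187488/1953125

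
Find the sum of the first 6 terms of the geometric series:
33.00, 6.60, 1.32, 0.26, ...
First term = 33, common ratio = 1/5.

Sₙ = a(1 - rⁿ) / (1 - r)
S_6 = 33(1 - (1/5)^6) / (1 - (1/5))
S_6 = 33(1 - (1/15625)) / (4/5)
S_6 = 128898/3125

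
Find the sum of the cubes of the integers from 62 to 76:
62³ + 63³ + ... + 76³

Use ∑_{k=1}^{n} k³ = [n(n+1)/2]², then subtract the first 61 terms.
∑_{k=1}^{76} k³ = [76×77/2]² = 2926² = 8561476
∑_{k=1}^{61} k³ = [61×62/2]² = 1891² = 3575881
∑_{k=62}^{76} k³ = 8561476 - 3575881 = 4985595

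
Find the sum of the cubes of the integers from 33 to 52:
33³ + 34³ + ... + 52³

Use ∑_{k=1}^{n} k³ = [n(n+1)/2]², then subtract the first 32 terms.
∑_{k=1}^{52} k³ = [52×53/2]² = 1378² = 1898884
∑_{k=1}^{32} k³ = [32×33/2]² = 528² = 278784
∑_{k=33}^{52} k³ = 1898884 - 278784 = 1620100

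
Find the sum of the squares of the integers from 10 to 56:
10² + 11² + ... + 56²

Use ∑_{k=1}^{n} k² = n(n+1)(2n+1)/6, then subtract the first 9 terms.
∑_{k=1}^{56} k² = 56×57×113/6 = 60116
∑_{k=1}^{9} k² = 9×10×19/6 = 285
∑_{k=10}^{56} k² = 60116 - 285 = 59831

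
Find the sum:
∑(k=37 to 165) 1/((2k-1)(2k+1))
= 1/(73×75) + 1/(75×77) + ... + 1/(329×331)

Partial fractions: 1/((2k-1)(2k+1)) = (1/2)[1/(2k-1) - 1/(2k+1)]
The series telescopes:
= (1/2)[1/73 - 1/331]
= 129/24163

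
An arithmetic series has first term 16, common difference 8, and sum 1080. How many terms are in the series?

Using S = n/2 × [2a + (n-1)d]
1080 = n/2 × [2(16) + (n-1)(8)]
1080 = n/2 × [32 + 8n - 8]
2160 = n × [24 + 8n]
8n² + (24)n - 2160 = 0
Discriminant: Δ = (24)² - 4(8)(-2160) = 576 + 69120 = 69696
√Δ = 264
n = [-(24) + √Δ] / (2·8) = (-24 + 264) / 16 = 240 / 16 = 15
(The negative root is discarded since n must be a positive integer.)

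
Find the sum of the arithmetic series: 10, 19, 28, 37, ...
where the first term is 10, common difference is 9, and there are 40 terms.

Sₙ = n/2 × (first + last)
Last term = a + (n-1)d = 10 + (40-1)×9 = 361
S_40 = 40/2 × (10 + 361)
S_40 = 40/2 × 371 = 7420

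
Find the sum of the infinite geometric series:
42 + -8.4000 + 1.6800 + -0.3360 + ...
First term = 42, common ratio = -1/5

For |r| < 1, S = a / (1 - r)
S = 42 / (1 - (-1/5))
S = 42 / (6/5)
S = 35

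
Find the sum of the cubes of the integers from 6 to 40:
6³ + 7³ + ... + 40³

Use ∑_{k=1}^{n} k³ = [n(n+1)/2]², then subtract the first 5 terms.
∑_{k=1}^{40} k³ = [40×41/2]² = 820² = 672400
∑_{k=1}^{5} k³ = [5×6/2]² = 15² = 225
∑_{k=6}^{40} k³ = 672400 - 225 = 672175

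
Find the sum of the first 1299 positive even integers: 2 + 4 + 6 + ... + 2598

Sum of first n even numbers = n(n+1)
= 1299×1300
= 1688700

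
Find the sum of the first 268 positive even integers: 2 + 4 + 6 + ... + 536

Sum of first n even numbers = n(n+1)
= 268×269
= 72092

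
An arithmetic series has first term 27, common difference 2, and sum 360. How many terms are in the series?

Using S = n/2 × [2a + (n-1)d]
360 = n/2 × [2(27) + (n-1)(2)]
360 = n/2 × [54 + 2n - 2]
720 = n × [52 + 2n]
2n² + (52)n - 720 = 0
Discriminant: Δ = (52)² - 4(2)(-720) = 2704 + 5760 = 8464
√Δ = 92
n = [-(52) + √Δ] / (2·2) = (-52 + 92) / 4 = 40 / 4 = 10
(The negative root is discarded since n must be a positive integer.)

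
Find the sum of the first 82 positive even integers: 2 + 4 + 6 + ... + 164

Sum of first n even numbers = n(n+1)
= 82×83
= 6806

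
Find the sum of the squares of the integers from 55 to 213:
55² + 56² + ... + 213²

Use ∑_{k=1}^{n} k² = n(n+1)(2n+1)/6, then subtract the first 54 terms.
∑_{k=1}^{213} k² = 213×214×427/6 = 3243919
∑_{k=1}^{54} k² = 54×55×109/6 = 53955
∑_{k=55}^{213} k² = 3243919 - 53955 = 3189964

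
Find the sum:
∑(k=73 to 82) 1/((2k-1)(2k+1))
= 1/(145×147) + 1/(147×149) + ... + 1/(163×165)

Partial fractions: 1/((2k-1)(2k+1)) = (1/2)[1/(2k-1) - 1/(2k+1)]
The series telescopes:
= (1/2)[1/145 - 1/165]
= 2/4785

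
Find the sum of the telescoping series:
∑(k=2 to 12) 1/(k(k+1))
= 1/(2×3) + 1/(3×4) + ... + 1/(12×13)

Partial fractions: 1/(k(k+1)) = 1/k - 1/(k+1)
The series telescopes:
= (1/2 - 1/3) + (1/3 - 1/4) + ... + (1/12 - 1/13)
= 1/2 - 1/13
= 11/26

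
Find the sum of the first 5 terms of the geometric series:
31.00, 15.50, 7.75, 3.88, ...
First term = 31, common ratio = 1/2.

Sₙ = a(1 - rⁿ) / (1 - r)
S_5 = 31(1 - (1/2)^5) / (1 - (1/2))
S_5 = 31(1 - (1/32)) / (1/2)
S_5 = 961/16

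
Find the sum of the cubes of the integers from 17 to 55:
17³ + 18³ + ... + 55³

Use ∑_{k=1}^{n} k³ = [n(n+1)/2]², then subtract the first 16 terms.
∑_{k=1}^{55} k³ = [55×56/2]² = 1540² = 2371600
∑_{k=1}^{16} k³ = [16×17/2]² = 136² = 18496
∑_{k=17}^{55} k³ = 2371600 - 18496 = 2353104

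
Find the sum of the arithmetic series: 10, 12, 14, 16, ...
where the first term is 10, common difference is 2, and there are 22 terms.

Sₙ = n/2 × (first + last)
Last term = a + (n-1)d = 10 + (22-1)×2 = 52
S_22 = 22/2 × (10 + 52)
S_22 = 22/2 × 62 = 682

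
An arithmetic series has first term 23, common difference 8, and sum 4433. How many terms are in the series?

Using S = n/2 × [2a + (n-1)d]
4433 = n/2 × [2(23) + (n-1)(8)]
4433 = n/2 × [46 + 8n - 8]
8866 = n × [38 + 8n]
8n² + (38)n - 8866 = 0
Discriminant: Δ = (38)² - 4(8)(-8866) = 1444 + 283712 = 285156
√Δ = 534
n = [-(38) + √Δ] / (2·8) = (-38 + 534) / 16 = 496 / 16 = 31
(The negative root is discarded since n must be a positive integer.)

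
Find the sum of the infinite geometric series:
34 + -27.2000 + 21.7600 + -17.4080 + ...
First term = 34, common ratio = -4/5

For |r| < 1, S = a / (1 - r)
S = 34 / (1 - (-4/5))
S = 34 / (9/5)
S = 170/9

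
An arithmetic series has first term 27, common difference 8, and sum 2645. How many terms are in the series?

Using S = n/2 × [2a + (n-1)d]
2645 = n/2 × [2(27) + (n-1)(8)]
2645 = n/2 × [54 + 8n - 8]
5290 = n × [46 + 8n]
8n² + (46)n - 5290 = 0
Discriminant: Δ = (46)² - 4(8)(-5290) = 2116 + 169280 = 171396
√Δ = 414
n = [-(46) + √Δ] / (2·8) = (-46 + 414) / 16 = 368 / 16 = 23
(The negative root is discarded since n must be a positive integer.)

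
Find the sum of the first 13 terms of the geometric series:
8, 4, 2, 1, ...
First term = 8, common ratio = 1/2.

Sₙ = a(1 - rⁿ) / (1 - r)
S_13 = 8(1 - (1/2)^13) / (1 - (1/2))
S_13 = 8(1 - (1/8192)) / (1/2)
S_13 = 8191/512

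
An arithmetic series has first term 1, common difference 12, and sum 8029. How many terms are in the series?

Using S = n/2 × [2a + (n-1)d]
8029 = n/2 × [2(1) + (n-1)(12)]
8029 = n/2 × [2 + 12n - 12]
16058 = n × [-10 + 12n]
12n² + (-10)n - 16058 = 0
Discriminant: Δ = (-10)² - 4(12)(-16058) = 100 + 770784 = 770884
√Δ = 878
n = [-(-10) + √Δ] / (2·12) = (10 + 878) / 24 = 888 / 24 = 37
(The negative root is discarded since n must be a positive integer.)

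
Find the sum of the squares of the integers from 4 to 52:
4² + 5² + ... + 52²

Use ∑_{k=1}^{n} k² = n(n+1)(2n+1)/6, then subtract the first 3 terms.
∑_{k=1}^{52} k² = 52×53×105/6 = 48230
∑_{k=1}^{3} k² = 3×4×7/6 = 14
∑_{k=4}^{52} k² = 48230 - 14 = 48216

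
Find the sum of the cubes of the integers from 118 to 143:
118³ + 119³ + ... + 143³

Use ∑_{k=1}^{n} k³ = [n(n+1)/2]², then subtract the first 117 terms.
∑_{k=1}^{143} k³ = [143×144/2]² = 10296² = 106007616
∑_{k=1}^{117} k³ = [117×118/2]² = 6903² = 47651409
∑_{k=118}^{143} k³ = 106007616 - 47651409 = 58356207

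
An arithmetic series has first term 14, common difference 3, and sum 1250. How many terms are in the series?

Using S = n/2 × [2a + (n-1)d]
1250 = n/2 × [2(14) + (n-1)(3)]
1250 = n/2 × [28 + 3n - 3]
2500 = n × [25 + 3n]
3n² + (25)n - 2500 = 0
Discriminant: Δ = (25)² - 4(3)(-2500) = 625 + 30000 = 30625
√Δ = 175
n = [-(25) + √Δ] / (2·3) = (-25 + 175) / 6 = 150 / 6 = 25
(The negative root is discarded since n must be a positive integer.)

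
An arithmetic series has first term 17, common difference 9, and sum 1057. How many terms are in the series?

Using S = n/2 × [2a + (n-1)d]
1057 = n/2 × [2(17) + (n-1)(9)]
1057 = n/2 × [34 + 9n - 9]
2114 = n × [25 + 9n]
9n² + (25)n - 2114 = 0
Discriminant: Δ = (25)² - 4(9)(-2114) = 625 + 76104 = 76729
√Δ = 277
n = [-(25) + √Δ] / (2·9) = (-25 + 277) / 18 = 252 / 18 = 14
(The negative root is discarded since n must be a positive integer.)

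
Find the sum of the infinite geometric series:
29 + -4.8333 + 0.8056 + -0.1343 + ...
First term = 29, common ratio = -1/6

For |r| < 1, S = a / (1 - r)
S = 29 / (1 - (-1/6))
S = 29 / (7/6)
S = 174/7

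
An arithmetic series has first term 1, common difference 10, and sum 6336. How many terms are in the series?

Using S = n/2 × [2a + (n-1)d]
6336 = n/2 × [2(1) + (n-1)(10)]
6336 = n/2 × [2 + 10n - 10]
12672 = n × [-8 + 10n]
10n² + (-8)n - 12672 = 0
Discriminant: Δ = (-8)² - 4(10)(-12672) = 64 + 506880 = 506944
√Δ = 712
n = [-(-8) + √Δ] / (2·10) = (8 + 712) / 20 = 720 / 20 = 36
(The negative root is discarded since n must be a positive integer.)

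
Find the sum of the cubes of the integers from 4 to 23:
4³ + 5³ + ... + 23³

Use ∑_{k=1}^{n} k³ = [n(n+1)/2]², then subtract the first 3 terms.
∑_{k=1}^{23} k³ = [23×24/2]² = 276² = 76176
∑_{k=1}^{3} k³ = [3×4/2]² = 6² = 36
∑_{k=4}^{23} k³ = 76176 - 36 = 76140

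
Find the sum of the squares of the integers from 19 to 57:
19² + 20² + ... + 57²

Use ∑_{k=1}^{n} k² = n(n+1)(2n+1)/6, then subtract the first 18 terms.
∑_{k=1}^{57} k² = 57×58×115/6 = 63365
∑_{k=1}^{18} k² = 18×19×37/6 = 2109
∑_{k=19}^{57} k² = 63365 - 2109 = 61256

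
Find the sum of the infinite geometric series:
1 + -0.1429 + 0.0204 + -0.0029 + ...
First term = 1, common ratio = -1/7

For |r| < 1, S = a / (1 - r)
S = 1 / (1 - (-1/7))
S = 1 / (8/7)
S = 7/8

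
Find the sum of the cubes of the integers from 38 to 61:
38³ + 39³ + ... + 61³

Use ∑_{k=1}^{n} k³ = [n(n+1)/2]², then subtract the first 37 terms.
∑_{k=1}^{61} k³ = [61×62/2]² = 1891² = 3575881
∑_{k=1}^{37} k³ = [37×38/2]² = 703² = 494209
∑_{k=38}^{61} k³ = 3575881 - 494209 = 3081672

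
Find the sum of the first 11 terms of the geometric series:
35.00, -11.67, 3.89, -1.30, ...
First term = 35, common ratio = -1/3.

Sₙ = a(1 - rⁿ) / (1 - r)
S_11 = 35(1 - (-1/3)^11) / (1 - (-1/3))
S_11 = 35(1 - (-1/177147)) / (4/3)
S_11 = 1550045/59049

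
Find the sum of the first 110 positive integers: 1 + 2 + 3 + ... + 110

Formula: ∑k = n(n+1)/2
= 110×111/2
= 12210/2
= 6105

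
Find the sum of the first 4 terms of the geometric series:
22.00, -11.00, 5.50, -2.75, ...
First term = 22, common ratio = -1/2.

Sₙ = a(1 - rⁿ) / (1 - r)
S_4 = 22(1 - (-1/2)^4) / (1 - (-1/2))
S_4 = 22(1 - (1/16)) / (3/2)
S_4 = 55/4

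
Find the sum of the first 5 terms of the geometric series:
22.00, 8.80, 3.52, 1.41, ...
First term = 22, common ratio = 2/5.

Sₙ = a(1 - rⁿ) / (1 - r)
S_5 = 22(1 - (2/5)^5) / (1 - (2/5))
S_5 = 22(1 - (32/3125)) / (3/5)
S_5 = 22682/625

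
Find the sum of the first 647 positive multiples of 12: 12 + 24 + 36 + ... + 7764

Factor out 12: = 12(1 + 2 + ... + 647) = 12 × n(n+1)/2
= 12 × 647×648/2
= 12 × 209628
= 2515536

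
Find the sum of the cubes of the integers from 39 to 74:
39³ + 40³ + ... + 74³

Use ∑_{k=1}^{n} k³ = [n(n+1)/2]², then subtract the first 38 terms.
∑_{k=1}^{74} k³ = [74×75/2]² = 2775² = 7700625
∑_{k=1}^{38} k³ = [38×39/2]² = 741² = 549081
∑_{k=39}^{74} k³ = 7700625 - 549081 = 7151544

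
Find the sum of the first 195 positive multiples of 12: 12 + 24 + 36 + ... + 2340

Factor out 12: = 12(1 + 2 + ... + 195) = 12 × n(n+1)/2
= 12 × 195×196/2
= 12 × 19110
= 229320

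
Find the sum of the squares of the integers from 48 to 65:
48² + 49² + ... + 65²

Use ∑_{k=1}^{n} k² = n(n+1)(2n+1)/6, then subtract the first 47 terms.
∑_{k=1}^{65} k² = 65×66×131/6 = 93665
∑_{k=1}^{47} k² = 47×48×95/6 = 35720
∑_{k=48}^{65} k² = 93665 - 35720 = 57945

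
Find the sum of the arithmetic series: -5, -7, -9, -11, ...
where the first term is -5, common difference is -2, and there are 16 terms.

Sₙ = n/2 × (first + last)
Last term = a + (n-1)d = -5 + (16-1)×(-2) = -35
S_16 = 16/2 × (-5 + (-35))
S_16 = 16/2 × (-40) = -320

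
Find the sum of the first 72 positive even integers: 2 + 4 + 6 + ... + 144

Sum of first n even numbers = n(n+1)
= 72×73
= 5256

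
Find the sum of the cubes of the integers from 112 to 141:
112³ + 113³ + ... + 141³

Use ∑_{k=1}^{n} k³ = [n(n+1)/2]², then subtract the first 111 terms.
∑_{k=1}^{141} k³ = [141×142/2]² = 10011² = 100220121
∑_{k=1}^{111} k³ = [111×112/2]² = 6216² = 38638656
∑_{k=112}^{141} k³ = 100220121 - 38638656 = 61581465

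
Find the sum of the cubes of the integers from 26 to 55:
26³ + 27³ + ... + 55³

Use ∑_{k=1}^{n} k³ = [n(n+1)/2]², then subtract the first 25 terms.
∑_{k=1}^{55} k³ = [55×56/2]² = 1540² = 2371600
∑_{k=1}^{25} k³ = [25×26/2]² = 325² = 105625
∑_{k=26}^{55} k³ = 2371600 - 105625 = 2265975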